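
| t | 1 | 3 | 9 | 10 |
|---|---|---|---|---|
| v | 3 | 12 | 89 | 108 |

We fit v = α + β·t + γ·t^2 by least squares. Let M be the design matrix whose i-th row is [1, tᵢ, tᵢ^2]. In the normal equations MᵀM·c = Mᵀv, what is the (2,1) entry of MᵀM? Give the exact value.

23

Row 2 ↔ basis t, column 1 ↔ basis 1, so (MᵀM)_{2,1} = Σᵢ t = (1)·(1) + (3)·(1) + (9)·(1) + (10)·(1) = 23.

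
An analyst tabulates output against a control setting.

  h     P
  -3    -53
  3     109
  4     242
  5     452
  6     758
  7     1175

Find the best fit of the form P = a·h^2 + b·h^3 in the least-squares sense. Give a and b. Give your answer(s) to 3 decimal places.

The normal system MᵀM·[a, b]ᵀ = MᵀP is [[4740, 28732]; [28732, 185484]]·[a, b]ᵀ = [100539, 643115]ᵀ.
Eliminating b: 185484·(row 1) − 28732·(row 2) gives 53666336·a = 185484·100539 − 28732·643115 = 170395696, so a = 10649731/3354146.
Then b = (643115 − 28732·(10649731/3354146))/185484 = 19959819/6708292.

a = 3.175, b = 2.975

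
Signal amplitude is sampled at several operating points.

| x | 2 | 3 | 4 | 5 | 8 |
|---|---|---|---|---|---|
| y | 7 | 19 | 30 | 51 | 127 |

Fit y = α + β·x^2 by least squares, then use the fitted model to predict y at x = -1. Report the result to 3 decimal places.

Setting ∂/∂α … = 0 gives: 5·α + 118·β = 234;  118·α + 5074·β = 10082.
Δ = 5·5074 − 118² = 11446.
α = (234·5074 − 118·10082)/11446 = -20/97; β = (5·10082 − 118·234)/11446 = 11399/5723.
At x = -1: ŷ = (-20/97)·(1) + (11399/5723)·(1) = 10219/5723.

ŷ = 1.786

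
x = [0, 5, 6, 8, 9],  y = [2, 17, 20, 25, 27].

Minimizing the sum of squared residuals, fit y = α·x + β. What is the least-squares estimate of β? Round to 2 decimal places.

Setting ∂/∂α … = 0 gives: 206·α + 28·β = 648;  28·α + 5·β = 91.
Determinant 206·5 − 28² = 246.
α = (648·5 − 28·91)/246 = 346/123; β = (206·91 − 28·648)/246 = 301/123.

β = 2.45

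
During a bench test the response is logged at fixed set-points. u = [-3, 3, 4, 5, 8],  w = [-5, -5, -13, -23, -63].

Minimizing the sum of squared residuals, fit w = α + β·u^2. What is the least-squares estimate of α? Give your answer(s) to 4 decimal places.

From the data, Σ1 = 5, Σu^2 = 123, Σu^2·u^2 = 5139.
Moment sums: Σw = -109, Σu^2·w = -4905.
XᵀX·[α, β]ᵀ = Xᵀw becomes [[5, 123]; [123, 5139]]·[α, β]ᵀ = [-109, -4905]ᵀ.
Eliminating β: 5139·(row 1) − 123·(row 2) gives 10566·α = 5139·(-109) − 123·(-4905) = 43164, so α = 2398/587.
Then β = ((-4905) − 123·(2398/587))/5139 = -1853/1761.

α = 4.0852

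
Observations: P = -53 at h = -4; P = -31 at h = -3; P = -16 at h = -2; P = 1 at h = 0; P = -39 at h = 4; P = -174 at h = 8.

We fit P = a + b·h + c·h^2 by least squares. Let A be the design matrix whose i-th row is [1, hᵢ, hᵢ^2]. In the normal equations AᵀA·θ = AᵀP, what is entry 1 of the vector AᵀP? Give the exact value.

Entry 1 ↔ basis 1, so (AᵀP)_{1} = Σᵢ Pᵢ = (1)·(-53) + (1)·(-31) + (1)·(-16) + (1)·(1) + (1)·(-39) + (1)·(-174) = -312.

-312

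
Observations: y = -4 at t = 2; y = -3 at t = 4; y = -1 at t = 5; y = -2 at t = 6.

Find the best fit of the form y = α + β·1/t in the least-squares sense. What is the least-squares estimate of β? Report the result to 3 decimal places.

Forming MᵀM = [[4, 67/60]; [67/60, 1369/3600]] and Mᵀy = [-10, -197/60]ᵀ gives MᵀM·[α, β]ᵀ = Mᵀy.
det = 4·(1369/3600) − (67/60)² = 329/1200.
α = ((-10)·(1369/3600) − (67/60)·(-197/60))/(329/1200) = -491/987; β = (4·(-197/60) − (67/60)·(-10))/(329/1200) = -2360/329.

β = -7.173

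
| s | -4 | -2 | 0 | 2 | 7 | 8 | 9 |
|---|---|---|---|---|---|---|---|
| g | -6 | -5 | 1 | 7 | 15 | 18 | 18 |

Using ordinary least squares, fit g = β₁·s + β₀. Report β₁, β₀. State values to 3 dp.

Sums needed: Σs·s = 218, Σs = 20, Σ1 = 7.
Right-hand side: Σs·g = 459, Σg = 48.
So AᵀA·[β₁, β₀]ᵀ = Aᵀg: [[218, 20]; [20, 7]]·[β₁, β₀]ᵀ = [459, 48]ᵀ.
Δ = 218·7 − 20² = 1126.
β₁ = (459·7 − 20·48)/1126 = 2253/1126; β₀ = (218·48 − 20·459)/1126 = 642/563.

β₁ = 2.001, β₀ = 1.140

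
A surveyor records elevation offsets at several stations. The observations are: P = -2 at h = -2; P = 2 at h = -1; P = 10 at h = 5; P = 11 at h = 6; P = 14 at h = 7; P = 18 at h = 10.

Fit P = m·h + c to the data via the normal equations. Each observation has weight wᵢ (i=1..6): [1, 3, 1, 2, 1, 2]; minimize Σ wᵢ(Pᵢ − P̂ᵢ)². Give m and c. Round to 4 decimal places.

Entries of MᵀWM: Σwᵢ·h·h = 353, Σwᵢ·h = 39, Σwᵢ·1 = 10.
Right-hand side: Σwᵢ·h·P = 638, Σwᵢ·P = 86.
Normal equations: [[353, 39]; [39, 10]]·[m, c]ᵀ = [638, 86]ᵀ.
Δ = 353·10 − 39² = 2009.
m = (638·10 − 39·86)/2009 = 3026/2009; c = (353·86 − 39·638)/2009 = 5476/2009.

m = 1.5062, c = 2.7257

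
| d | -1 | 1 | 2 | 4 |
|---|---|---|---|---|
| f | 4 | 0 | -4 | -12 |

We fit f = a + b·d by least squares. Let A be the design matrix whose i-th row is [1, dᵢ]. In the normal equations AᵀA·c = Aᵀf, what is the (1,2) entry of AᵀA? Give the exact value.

6

Row 1 ↔ basis 1, column 2 ↔ basis d, so (AᵀA)_{1,2} = Σᵢ d = (1)·(-1) + (1)·(1) + (1)·(2) + (1)·(4) = 6.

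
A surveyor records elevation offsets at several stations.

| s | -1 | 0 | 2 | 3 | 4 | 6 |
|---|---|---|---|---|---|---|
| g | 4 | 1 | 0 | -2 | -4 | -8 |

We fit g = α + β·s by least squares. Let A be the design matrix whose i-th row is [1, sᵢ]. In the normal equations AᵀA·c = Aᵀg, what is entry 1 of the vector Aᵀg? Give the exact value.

Entry 1 ↔ basis 1, so (Aᵀg)_{1} = Σᵢ gᵢ = (1)·(4) + (1)·(1) + (1)·(0) + (1)·(-2) + (1)·(-4) + (1)·(-8) = -9.

-9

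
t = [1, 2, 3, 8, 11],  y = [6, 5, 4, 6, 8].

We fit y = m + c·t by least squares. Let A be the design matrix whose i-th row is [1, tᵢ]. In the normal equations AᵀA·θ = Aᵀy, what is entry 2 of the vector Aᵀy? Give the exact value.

164

Entry 2 ↔ basis t, so (Aᵀy)_{2} = Σᵢ (t)·yᵢ = (1)·(6) + (2)·(5) + (3)·(4) + (8)·(6) + (11)·(8) = 164.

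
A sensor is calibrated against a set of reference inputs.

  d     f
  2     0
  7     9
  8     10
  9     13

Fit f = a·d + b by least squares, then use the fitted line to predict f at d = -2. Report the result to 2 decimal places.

f̂ = -7.24

Entries of AᵀA: Σd·d = 198, Σd = 26, Σ1 = 4.
Right-hand side: Σd·f = 260, Σf = 32.
det = 198·4 − 26² = 116.
a = (260·4 − 26·32)/116 = 52/29; b = (198·32 − 26·260)/116 = -106/29.
At d = -2: f̂ = (52/29)·(-2) + (-106/29)·(1) = -210/29.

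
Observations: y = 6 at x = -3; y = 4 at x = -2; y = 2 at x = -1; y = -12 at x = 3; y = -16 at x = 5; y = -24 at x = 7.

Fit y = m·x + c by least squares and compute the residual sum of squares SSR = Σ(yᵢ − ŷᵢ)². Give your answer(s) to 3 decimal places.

The normal equations are: 97·m + 9·c = -312;  9·m + 6·c = -40.
Eliminating c: 6·(row 1) − 9·(row 2) gives 501·m = 6·(-312) − 9·(-40) = -1512, so m = -504/167.
Then c = ((-40) − 9·(-504/167))/6 = -1072/501.
Residuals: -458/501, 52/501, 562/501, -404/501, 616/501, -368/501; SSR = 2408/501.

SSR = 4.806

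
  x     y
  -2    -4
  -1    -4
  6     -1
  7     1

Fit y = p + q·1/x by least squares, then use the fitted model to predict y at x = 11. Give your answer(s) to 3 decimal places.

ŷ = -0.520

The normal system MᵀM·[p, q]ᵀ = Mᵀy is [[4, -25/21]; [-25/21, 1145/882]]·[p, q]ᵀ = [-8, 251/42]ᵀ.
Eliminating q: (1145/882)·(row 1) − (-25/21)·(row 2) gives (185/49)·p = (1145/882)·(-8) − (-25/21)·(251/42) = -2885/882, so p = -577/666.
Then q = ((251/42) − (-25/21)·(-577/666))/(1145/882) = 2114/555.
At x = 11: ŷ = (-577/666)·(1) + (2114/555)·(1/11) = -19051/36630.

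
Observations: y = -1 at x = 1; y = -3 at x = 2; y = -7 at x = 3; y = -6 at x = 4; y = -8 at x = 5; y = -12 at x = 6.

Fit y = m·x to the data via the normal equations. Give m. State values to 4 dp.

m = -1.8022

The normal equations are: 91·m = -164.
(Σx·x = 91, Σx·y = -164.)
Hence m = -164 / 91 ≈ -1.8022.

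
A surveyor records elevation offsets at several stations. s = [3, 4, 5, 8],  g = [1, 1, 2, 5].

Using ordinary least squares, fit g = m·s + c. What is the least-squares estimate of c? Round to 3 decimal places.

c = -2.036

The normal equations are: 114·m + 20·c = 57;  20·m + 4·c = 9.
(Σs·s = 114, Σs = 20, Σ1 = 4, Σs·g = 57, Σg = 9.)
Δ = 114·4 − 20² = 56.
m = (57·4 − 20·9)/56 = 6/7; c = (114·9 − 20·57)/56 = -57/28.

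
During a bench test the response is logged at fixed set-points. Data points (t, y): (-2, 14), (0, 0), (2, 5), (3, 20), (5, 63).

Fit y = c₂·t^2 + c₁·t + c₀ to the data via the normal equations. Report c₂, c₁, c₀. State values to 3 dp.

c₂ = 2.961, c₁ = -1.962, c₀ = -1.333

Normal-equation sums: Σt^2·t^2 = 738, Σt^2·t = 152, Σt^2 = 42, Σt·t = 42, Σt = 8, Σ1 = 5.
Right-hand side: Σt^2·y = 1831, Σt·y = 357, Σy = 102.
So AᵀA·[c₂, c₁, c₀]ᵀ = Aᵀy: [[738, 152, 42]; [152, 42, 8]; [42, 8, 5]]·[c₂, c₁, c₀]ᵀ = [1831, 357, 102]ᵀ.
Row-reducing yields c₂ = 30031/10142, c₁ = -19901/10142, c₀ = -6761/5071.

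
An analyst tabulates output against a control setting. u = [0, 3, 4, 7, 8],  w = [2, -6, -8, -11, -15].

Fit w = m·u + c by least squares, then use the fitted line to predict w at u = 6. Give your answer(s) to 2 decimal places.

ŵ = -10.70

With design matrix M, MᵀM = [[138, 22]; [22, 5]] and Mᵀw = [-247, -38]ᵀ.
Determinant 138·5 − 22² = 206.
m = ((-247)·5 − 22·(-38))/206 = -399/206; c = (138·(-38) − 22·(-247))/206 = 95/103.
At u = 6: ŵ = (-399/206)·(6) + (95/103)·(1) = -1102/103.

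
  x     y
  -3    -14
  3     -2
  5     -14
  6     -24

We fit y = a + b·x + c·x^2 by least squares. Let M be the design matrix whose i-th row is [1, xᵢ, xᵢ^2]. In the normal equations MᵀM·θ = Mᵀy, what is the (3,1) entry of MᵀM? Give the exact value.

Row 3 ↔ basis x^2, column 1 ↔ basis 1, so (MᵀM)_{3,1} = Σᵢ x^2 = (9)·(1) + (9)·(1) + (25)·(1) + (36)·(1) = 79.

79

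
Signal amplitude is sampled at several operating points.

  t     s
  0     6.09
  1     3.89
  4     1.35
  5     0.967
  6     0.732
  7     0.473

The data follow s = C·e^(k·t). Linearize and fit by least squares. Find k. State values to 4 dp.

Let Y = ln s. Fitting Y = k·t + ln C by least squares:
Over the data: Σt = 23.0000, Σ(t)² = 127.0000, Σln s = 2.3710, Σt·ln s = -4.7214.
Normal system: [[127.0000, 23.0000]; [23.0000, 6]]·[k, ln C]ᵀ = [-4.7214, 2.3710]ᵀ.
Δ = 127.0000·6 − (23.0000)² = 233.0000; k = (-4.7214·6 − 23.0000·2.3710)/233.0000 = -0.35563, ln C = (127.0000·2.3710 − 23.0000·-4.7214)/233.0000 = 1.75839.

k = -0.3556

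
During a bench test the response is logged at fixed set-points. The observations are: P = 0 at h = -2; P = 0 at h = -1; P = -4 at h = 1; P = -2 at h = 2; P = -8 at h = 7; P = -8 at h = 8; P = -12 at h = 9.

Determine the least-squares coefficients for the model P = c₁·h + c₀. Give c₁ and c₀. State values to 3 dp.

c₁ = -0.981, c₀ = -1.493

Forming MᵀM = [[204, 24]; [24, 7]] and MᵀP = [-236, -34]ᵀ gives MᵀM·[c₁, c₀]ᵀ = MᵀP.
Δ = 204·7 − 24² = 852.
c₁ = ((-236)·7 − 24·(-34))/852 = -209/213; c₀ = (204·(-34) − 24·(-236))/852 = -106/71.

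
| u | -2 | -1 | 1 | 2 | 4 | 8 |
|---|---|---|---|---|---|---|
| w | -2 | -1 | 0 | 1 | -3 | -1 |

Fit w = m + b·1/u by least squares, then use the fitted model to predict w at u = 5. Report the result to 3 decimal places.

ŵ = -0.892

Sums needed: Σ1 = 6, Σ1/u = 3/8, Σ1/u·1/u = 165/64.
Right-hand side: Σw = -6, Σ1/u·w = 13/8.
So XᵀX·[m, b]ᵀ = Xᵀw: [[6, 3/8]; [3/8, 165/64]]·[m, b]ᵀ = [-6, 13/8]ᵀ.
Determinant 6·(165/64) − (3/8)² = 981/64.
m = ((-6)·(165/64) − (3/8)·(13/8))/(981/64) = -343/327; b = (6·(13/8) − (3/8)·(-6))/(981/64) = 256/327.
At u = 5: ŵ = (-343/327)·(1) + (256/327)·(1/5) = -1459/1635.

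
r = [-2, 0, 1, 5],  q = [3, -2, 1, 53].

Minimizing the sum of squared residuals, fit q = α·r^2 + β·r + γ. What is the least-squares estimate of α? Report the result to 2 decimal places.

Setting ∂/∂α … = 0 gives: 642·α + 118·β + 30·γ = 1338;  118·α + 30·β + 4·γ = 260;  30·α + 4·β + 4·γ = 55.
Solving the 3×3 system (Gaussian elimination) gives α = 6023/3098, β = 4041/3098, γ = -3308/1549.

α = 1.94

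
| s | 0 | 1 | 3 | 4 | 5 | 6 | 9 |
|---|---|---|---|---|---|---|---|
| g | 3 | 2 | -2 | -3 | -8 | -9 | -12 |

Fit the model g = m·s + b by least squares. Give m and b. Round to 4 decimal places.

Compute the Gram sums: Σs·s = 168, Σs = 28, Σ1 = 7.
Right-hand side: Σs·g = -218, Σg = -29.
MᵀM·[m, b]ᵀ = Mᵀg becomes [[168, 28]; [28, 7]]·[m, b]ᵀ = [-218, -29]ᵀ.
det = 168·7 − 28² = 392.
m = ((-218)·7 − 28·(-29))/392 = -51/28; b = (168·(-29) − 28·(-218))/392 = 22/7.

m = -1.8214, b = 3.1429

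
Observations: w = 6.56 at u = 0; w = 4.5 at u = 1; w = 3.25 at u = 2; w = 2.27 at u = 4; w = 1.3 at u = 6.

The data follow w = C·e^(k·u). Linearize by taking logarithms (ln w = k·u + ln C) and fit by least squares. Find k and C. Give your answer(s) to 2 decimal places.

Taking logs, ln w = k·u + ln C, so regress ln w on u.
Σu = 13.0000, Σ(u)² = 57.0000, Σln w = 5.6459, Σu·ln w = 8.7147.
Equations: 57.0000·k + 13.0000·ln C = 8.7147;  13.0000·k + 5·ln C = 5.6459.
Δ = 57.0000·5 − (13.0000)² = 116.0000; k = (8.7147·5 − 13.0000·5.6459)/116.0000 = -0.25709, ln C = (57.0000·5.6459 − 13.0000·8.7147)/116.0000 = 1.79762, so C = exp(1.79762) = 6.03524.

k = -0.26, C = 6.04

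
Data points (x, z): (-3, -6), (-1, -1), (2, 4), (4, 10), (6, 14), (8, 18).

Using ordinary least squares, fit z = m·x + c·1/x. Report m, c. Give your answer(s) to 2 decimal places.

m = 2.33, c = -1.29

Compute the Gram sums: Σx·x = 130, Σx·1/x = 6, Σ1/x·1/x = 845/576.
For Mᵀz: Σx·z = 295, Σ1/x·z = 145/12.
Δ = 130·(845/576) − 6² = 44557/288.
m = (295·(845/576) − 6·(145/12))/(44557/288) = 207515/89114; c = (130·(145/12) − 6·295)/(44557/288) = -57360/44557.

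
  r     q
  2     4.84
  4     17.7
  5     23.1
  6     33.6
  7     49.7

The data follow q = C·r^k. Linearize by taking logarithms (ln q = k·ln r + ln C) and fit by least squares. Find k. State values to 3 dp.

Taking logs, ln q = k·ln r + ln C, so regress ln q on ln r.
Sums: Σln r = 7.4265, Σ(ln r)² = 11.9895, Σln q = 15.0108, Σln r·ln q = 24.0279.
Normal system: [[11.9895, 7.4265]; [7.4265, 5]]·[k, ln C]ᵀ = [24.0279, 15.0108]ᵀ.
Slope k = (n·Σln r·ln q − Σln r·Σln q)/(n·Σ(ln r)² − (Σln r)²) = (5·24.0279 − 7.4265·15.0108)/4.7940 = 1.80661; ln C = (Σln q − k·Σln r)/n = 0.31879.

k = 1.807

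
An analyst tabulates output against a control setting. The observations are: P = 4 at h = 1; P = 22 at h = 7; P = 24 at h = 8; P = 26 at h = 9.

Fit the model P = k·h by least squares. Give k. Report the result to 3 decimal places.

k = 2.995

With design matrix X, XᵀX = [[195]] and XᵀP = [584]ᵀ.
Hence k = 584 / 195 ≈ 2.99487.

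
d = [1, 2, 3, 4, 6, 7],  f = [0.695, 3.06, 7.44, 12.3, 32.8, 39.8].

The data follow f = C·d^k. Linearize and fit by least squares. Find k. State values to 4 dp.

With ln fᵢ as the transformed response and ln dᵢ as the regressor:
Σln d = 6.9157, Σ(ln d)² = 10.6062, Σln f = 12.4453, Σln d·ln f = 19.8815.
Normal system: [[10.6062, 6.9157]; [6.9157, 6]]·[k, ln C]ᵀ = [19.8815, 12.4453]ᵀ.
Solving (det = 15.8099): k = 2.10126, ln C = -0.34773.

k = 2.1013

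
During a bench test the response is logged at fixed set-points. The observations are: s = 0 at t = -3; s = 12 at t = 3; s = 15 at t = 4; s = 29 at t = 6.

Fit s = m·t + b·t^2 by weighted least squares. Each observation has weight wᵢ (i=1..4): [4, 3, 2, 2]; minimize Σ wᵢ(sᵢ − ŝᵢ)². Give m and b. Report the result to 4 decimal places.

Setting ∂/∂m … = 0 gives: 167·m + 533·b = 576;  533·m + 3671·b = 2892.
(Σwᵢ·t·t = 167, Σwᵢ·t·t^2 = 533, Σwᵢ·t^2·t^2 = 3671, Σwᵢ·t·s = 576, Σwᵢ·t^2·s = 2892.)
Eliminating b: 3671·(row 1) − 533·(row 2) gives 328968·m = 3671·576 − 533·2892 = 573060, so m = 47755/27414.
Then b = (2892 − 533·(47755/27414))/3671 = 14663/27414.

m = 1.7420, b = 0.5349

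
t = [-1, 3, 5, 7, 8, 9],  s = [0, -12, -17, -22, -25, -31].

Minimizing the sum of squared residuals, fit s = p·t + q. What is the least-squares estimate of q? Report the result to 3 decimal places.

With design matrix X, XᵀX = [[229, 31]; [31, 6]] and Xᵀs = [-754, -107]ᵀ.
Determinant 229·6 − 31² = 413.
p = ((-754)·6 − 31·(-107))/413 = -1207/413; q = (229·(-107) − 31·(-754))/413 = -1129/413.

q = -2.734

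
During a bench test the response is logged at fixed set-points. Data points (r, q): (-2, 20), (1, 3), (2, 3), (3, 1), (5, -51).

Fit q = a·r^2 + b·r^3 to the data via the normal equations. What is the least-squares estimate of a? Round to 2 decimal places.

a = 3.05

From the data, Σr^2·r^2 = 739, Σr^2·r^3 = 3369, Σr^3·r^3 = 16483.
Right-hand side: Σr^2·q = -1171, Σr^3·q = -6481.
AᵀA·[a, b]ᵀ = Aᵀq becomes [[739, 3369]; [3369, 16483]]·[a, b]ᵀ = [-1171, -6481]ᵀ.
Δ = 739·16483 − 3369² = 830776.
a = ((-1171)·16483 − 3369·(-6481))/830776 = 316612/103847; b = (739·(-6481) − 3369·(-1171))/830776 = -105545/103847.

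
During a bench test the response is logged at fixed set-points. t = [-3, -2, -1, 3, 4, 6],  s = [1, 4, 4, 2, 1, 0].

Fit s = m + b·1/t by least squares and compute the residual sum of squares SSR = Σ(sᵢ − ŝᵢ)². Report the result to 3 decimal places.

Setting ∂/∂m … = 0 gives: 6·m + (-13/12)·b = 12;  (-13/12)·m + (25/16)·b = -65/12.
(Σ1 = 6, Σ1/t = -13/12, Σ1/t·1/t = 25/16, Σs = 12, Σ1/t·s = -65/12.)
Eliminating b: (25/16)·(row 1) − (-13/12)·(row 2) gives (1181/144)·m = (25/16)·12 − (-13/12)·(-65/12) = 1855/144, so m = 1855/1181.
Then b = ((-65/12) − (-13/12)·(1855/1181))/(25/16) = -2808/1181.
Residuals: -1610/1181, 1465/1181, 61/1181, 1443/1181, 28/1181, -1387/1181; SSR = 7408/1181.

SSR = 6.273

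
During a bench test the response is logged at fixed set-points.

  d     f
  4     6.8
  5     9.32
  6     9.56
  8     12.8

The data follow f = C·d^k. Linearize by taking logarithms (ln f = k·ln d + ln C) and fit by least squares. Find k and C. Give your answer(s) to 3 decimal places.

k = 0.858, C = 2.153

Taking logs, ln f = k·ln d + ln C, so regress ln f on ln d.
AᵀA = [[12.0466, 6.8669]; [6.8669, 4]], rhs = [15.5964, 8.9561]ᵀ  (here Σln d = 6.8669, Σ(ln d)² = 12.0466, Σln f = 8.9561, Σln d·ln f = 15.5964).
Slope k = (n·Σln d·ln f − Σln d·Σln f)/(n·Σ(ln d)² − (Σln d)²) = (4·15.5964 − 6.8669·8.9561)/1.0316 = 0.85757; ln C = (Σln f − k·Σln d)/n = 0.76682, so C = exp(0.76682) = 2.15291.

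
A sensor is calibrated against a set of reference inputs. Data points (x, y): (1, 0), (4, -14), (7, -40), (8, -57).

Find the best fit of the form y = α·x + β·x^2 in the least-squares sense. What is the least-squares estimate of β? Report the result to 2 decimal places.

β = -0.93

Entries of AᵀA: Σx·x = 130, Σx·x^2 = 920, Σx^2·x^2 = 6754.
Moment sums: Σx·y = -792, Σx^2·y = -5832.
So AᵀA·[α, β]ᵀ = Aᵀy: [[130, 920]; [920, 6754]]·[α, β]ᵀ = [-792, -5832]ᵀ.
Eliminating β: 6754·(row 1) − 920·(row 2) gives 31620·α = 6754·(-792) − 920·(-5832) = 16272, so α = 1356/2635.
Then β = ((-5832) − 920·(1356/2635))/6754 = -492/527.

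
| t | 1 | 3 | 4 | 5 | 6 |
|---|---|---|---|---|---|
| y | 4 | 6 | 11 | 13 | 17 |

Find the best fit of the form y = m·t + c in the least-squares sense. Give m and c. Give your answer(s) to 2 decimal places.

m = 2.65, c = 0.14

The normal equations are: 87·m + 19·c = 233;  19·m + 5·c = 51.
Δ = 87·5 − 19² = 74.
m = (233·5 − 19·51)/74 = 98/37; c = (87·51 − 19·233)/74 = 5/37.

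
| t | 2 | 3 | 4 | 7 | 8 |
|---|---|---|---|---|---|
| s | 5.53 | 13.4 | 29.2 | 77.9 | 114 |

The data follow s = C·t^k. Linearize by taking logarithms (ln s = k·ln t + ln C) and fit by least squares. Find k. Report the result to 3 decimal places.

k = 2.143

With ln sᵢ as the transformed response and ln tᵢ as the regressor:
AᵀA = [[11.7199, 7.2034]; [7.2034, 5]], rhs = [27.0381, 16.7712]ᵀ  (here Σln t = 7.2034, Σ(ln t)² = 11.7199, Σln s = 16.7712, Σln t·ln s = 27.0381).
Slope k = (n·Σln t·ln s − Σln t·Σln s)/(n·Σ(ln t)² − (Σln t)²) = (5·27.0381 − 7.2034·16.7712)/6.7102 = 2.14307; ln C = (Σln s − k·Σln t)/n = 0.26677.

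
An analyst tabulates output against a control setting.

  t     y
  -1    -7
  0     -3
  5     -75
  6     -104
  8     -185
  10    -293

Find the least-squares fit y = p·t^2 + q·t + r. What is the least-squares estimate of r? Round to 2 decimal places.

r = -3.17

With design matrix M, MᵀM = [[16018, 1852, 226]; [1852, 226, 28]; [226, 28, 6]] and Mᵀy = [-46766, -5402, -667]ᵀ.
Row-reducing yields p = -9149/3068, q = 711/767, r = -9719/3068.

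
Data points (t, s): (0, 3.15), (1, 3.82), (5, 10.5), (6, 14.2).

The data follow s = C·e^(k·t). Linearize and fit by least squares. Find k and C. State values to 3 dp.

Linearized form: ln s = k·t + ln C. From the 4 transformed points,
Sums: Σt = 12.0000, Σ(t)² = 62.0000, Σln s = 7.4923, Σt·ln s = 29.0166.
Normal system: [[62.0000, 12.0000]; [12.0000, 4]]·[k, ln C]ᵀ = [29.0166, 7.4923]ᵀ.
Slope k = (n·Σt·ln s − Σt·Σln s)/(n·Σ(t)² − (Σt)²) = (4·29.0166 − 12.0000·7.4923)/104.0000 = 0.25153; ln C = (Σln s − k·Σt)/n = 1.11848, so C = exp(1.11848) = 3.06020.

k = 0.252, C = 3.060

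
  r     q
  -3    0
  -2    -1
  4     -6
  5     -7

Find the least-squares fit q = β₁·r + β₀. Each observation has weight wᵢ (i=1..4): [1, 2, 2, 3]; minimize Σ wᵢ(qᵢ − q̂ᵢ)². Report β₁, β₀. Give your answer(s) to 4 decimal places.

Normal-equation sums: Σwᵢ·r·r = 124, Σwᵢ·r = 16, Σwᵢ·1 = 8.
Moment sums: Σwᵢ·r·q = -149, Σwᵢ·q = -35.
Δ = 124·8 − 16² = 736.
β₁ = ((-149)·8 − 16·(-35))/736 = -79/92; β₀ = (124·(-35) − 16·(-149))/736 = -489/184.

β₁ = -0.8587, β₀ = -2.6576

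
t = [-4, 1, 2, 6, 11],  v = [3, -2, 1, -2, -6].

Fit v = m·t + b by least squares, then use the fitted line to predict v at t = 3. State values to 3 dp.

v̂ = -1.088

Compute the Gram sums: Σt·t = 178, Σt = 16, Σ1 = 5.
For Aᵀv: Σt·v = -90, Σv = -6.
So AᵀA·[m, b]ᵀ = Aᵀv: [[178, 16]; [16, 5]]·[m, b]ᵀ = [-90, -6]ᵀ.
Determinant 178·5 − 16² = 634.
m = ((-90)·5 − 16·(-6))/634 = -177/317; b = (178·(-6) − 16·(-90))/634 = 186/317.
At t = 3: v̂ = (-177/317)·(3) + (186/317)·(1) = -345/317.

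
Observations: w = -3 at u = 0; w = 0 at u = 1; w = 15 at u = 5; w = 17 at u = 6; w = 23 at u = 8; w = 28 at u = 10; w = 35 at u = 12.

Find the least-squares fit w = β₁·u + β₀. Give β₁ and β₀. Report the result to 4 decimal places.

Sums needed: Σu·u = 370, Σu = 42, Σ1 = 7.
And Σu·w = 1061, Σw = 115.
So XᵀX·[β₁, β₀]ᵀ = Xᵀw: [[370, 42]; [42, 7]]·[β₁, β₀]ᵀ = [1061, 115]ᵀ.
Eliminating β₀: 7·(row 1) − 42·(row 2) gives 826·β₁ = 7·1061 − 42·115 = 2597, so β₁ = 371/118.
Then β₀ = (115 − 42·(371/118))/7 = -1006/413.

β₁ = 3.1441, β₀ = -2.4358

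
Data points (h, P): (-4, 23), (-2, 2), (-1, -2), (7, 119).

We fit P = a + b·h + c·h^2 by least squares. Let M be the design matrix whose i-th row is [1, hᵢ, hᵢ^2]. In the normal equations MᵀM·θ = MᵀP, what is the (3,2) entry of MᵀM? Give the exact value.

270

Row 3 ↔ basis h^2, column 2 ↔ basis h, so (MᵀM)_{3,2} = Σᵢ (h^2)·(h) = (16)·(-4) + (4)·(-2) + (1)·(-1) + (49)·(7) = 270.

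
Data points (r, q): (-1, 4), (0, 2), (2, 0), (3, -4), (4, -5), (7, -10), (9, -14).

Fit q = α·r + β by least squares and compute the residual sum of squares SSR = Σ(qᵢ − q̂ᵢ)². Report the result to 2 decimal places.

SSR = 2.71

The normal equations are: 160·α + 24·β = -232;  24·α + 7·β = -27.
(Σr·r = 160, Σr = 24, Σ1 = 7, Σr·q = -232, Σq = -27.)
Δ = 160·7 − 24² = 544.
α = ((-232)·7 − 24·(-27))/544 = -61/34; β = (160·(-27) − 24·(-232))/544 = 39/17.
Residuals: -3/34, -5/17, 22/17, -31/34, -2/17, 9/34, -5/34; SSR = 46/17.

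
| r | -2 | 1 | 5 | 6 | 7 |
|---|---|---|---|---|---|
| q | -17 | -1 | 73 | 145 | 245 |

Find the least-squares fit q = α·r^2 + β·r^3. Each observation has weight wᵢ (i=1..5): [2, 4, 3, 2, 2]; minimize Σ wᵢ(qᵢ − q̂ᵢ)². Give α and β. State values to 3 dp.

Compute the Gram sums: Σwᵢ·r^2·r^2 = 9305, Σwᵢ·r^2·r^3 = 58481, Σwᵢ·r^3·r^3 = 375617.
And Σwᵢ·r^2·q = 39785, Σwᵢ·r^3·q = 258353.
Normal equations: [[9305, 58481]; [58481, 375617]]·[α, β]ᵀ = [39785, 258353]ᵀ.
Eliminating β: 375617·(row 1) − 58481·(row 2) gives 75088824·α = 375617·39785 − 58481·258353 = -164819448, so α = -6867477/3128701.
Then β = (258353 − 58481·(-6867477/3128701))/375617 = 3221170/3128701.

α = -2.195, β = 1.030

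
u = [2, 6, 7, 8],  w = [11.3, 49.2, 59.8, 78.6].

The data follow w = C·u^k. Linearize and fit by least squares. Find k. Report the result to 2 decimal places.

Linearized form: ln w = k·ln u + ln C. From the 4 transformed points,
XᵀX = [[11.8015, 6.5103]; [6.5103, 4]], rhs = [25.6974, 14.7761]ᵀ  (here Σln u = 6.5103, Σ(ln u)² = 11.8015, Σln w = 14.7761, Σln u·ln w = 25.6974).
Δ = 11.8015·4 − (6.5103)² = 4.8225; k = (25.6974·4 − 6.5103·14.7761)/4.8225 = 1.36727, ln C = (11.8015·14.7761 − 6.5103·25.6974)/4.8225 = 1.46870.

k = 1.37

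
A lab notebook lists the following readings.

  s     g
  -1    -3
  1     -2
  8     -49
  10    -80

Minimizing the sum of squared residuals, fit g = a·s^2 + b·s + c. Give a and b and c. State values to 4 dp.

With design matrix M, MᵀM = [[14098, 1512, 166]; [1512, 166, 18]; [166, 18, 4]] and Mᵀg = [-11141, -1191, -134]ᵀ.
Row-reducing yields a = -8/9, b = 92/85, c = -2267/1530.

a = -0.8889, b = 1.0824, c = -1.4817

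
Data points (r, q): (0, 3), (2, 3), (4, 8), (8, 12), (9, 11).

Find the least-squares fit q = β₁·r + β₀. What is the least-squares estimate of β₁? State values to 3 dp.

β₁ = 1.061

Compute the Gram sums: Σr·r = 165, Σr = 23, Σ1 = 5.
For Aᵀq: Σr·q = 233, Σq = 37.
Normal equations: [[165, 23]; [23, 5]]·[β₁, β₀]ᵀ = [233, 37]ᵀ.
Eliminating β₀: 5·(row 1) − 23·(row 2) gives 296·β₁ = 5·233 − 23·37 = 314, so β₁ = 157/148.
Then β₀ = (37 − 23·(157/148))/5 = 373/148.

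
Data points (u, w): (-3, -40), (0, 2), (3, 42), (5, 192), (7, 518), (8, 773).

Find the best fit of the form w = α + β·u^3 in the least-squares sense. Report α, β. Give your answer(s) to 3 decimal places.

The normal system AᵀA·[α, β]ᵀ = Aᵀw is [[6, 980]; [980, 396876]]·[α, β]ᵀ = [1487, 599664]ᵀ.
Δ = 6·396876 − 980² = 1420856.
α = (1487·396876 − 980·599664)/1420856 = 620973/355214; β = (6·599664 − 980·1487)/1420856 = 535181/355214.

α = 1.748, β = 1.507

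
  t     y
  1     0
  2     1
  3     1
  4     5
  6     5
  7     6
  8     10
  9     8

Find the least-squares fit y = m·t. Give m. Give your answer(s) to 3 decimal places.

m = 0.958

Compute the Gram sums: Σt·t = 260.
And Σt·y = 249.
XᵀX·[m]ᵀ = Xᵀy becomes [[260]]·[m]ᵀ = [249]ᵀ.
m = 249/260 = 0.957692.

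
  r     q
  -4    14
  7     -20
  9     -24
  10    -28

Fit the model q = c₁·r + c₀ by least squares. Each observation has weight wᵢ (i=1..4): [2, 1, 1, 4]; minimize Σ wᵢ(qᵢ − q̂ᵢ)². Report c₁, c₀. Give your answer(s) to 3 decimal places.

c₁ = -2.993, c₀ = 1.956

The normal system AᵀWA·[c₁, c₀]ᵀ = AᵀWq is [[562, 48]; [48, 8]]·[c₁, c₀]ᵀ = [-1588, -128]ᵀ.
Determinant 562·8 − 48² = 2192.
c₁ = ((-1588)·8 − 48·(-128))/2192 = -410/137; c₀ = (562·(-128) − 48·(-1588))/2192 = 268/137.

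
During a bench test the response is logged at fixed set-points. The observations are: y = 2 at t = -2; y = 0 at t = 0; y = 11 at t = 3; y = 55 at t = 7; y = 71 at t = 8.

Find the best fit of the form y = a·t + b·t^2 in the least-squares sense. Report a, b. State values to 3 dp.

a = 0.820, b = 1.005

Sums needed: Σt·t = 126, Σt·t^2 = 874, Σt^2·t^2 = 6594.
For Mᵀy: Σt·y = 982, Σt^2·y = 7346.
Determinant 126·6594 − 874² = 66968.
a = (982·6594 − 874·7346)/66968 = 6863/8371; b = (126·7346 − 874·982)/66968 = 8416/8371.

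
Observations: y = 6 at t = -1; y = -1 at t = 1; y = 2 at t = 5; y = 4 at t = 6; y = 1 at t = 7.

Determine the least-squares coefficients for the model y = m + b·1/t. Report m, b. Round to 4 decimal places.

The normal equations are: 5·m + (107/210)·b = 12;  (107/210)·m + (92089/44100)·b = -608/105.
Eliminating b: (92089/44100)·(row 1) − (107/210)·(row 2) gives (112249/11025)·m = (92089/44100)·12 − (107/210)·(-608/105) = 61759/2205, so m = 308795/112249.
Then b = ((-608/105) − (107/210)·(308795/112249))/(92089/44100) = -386610/112249.

m = 2.7510, b = -3.4442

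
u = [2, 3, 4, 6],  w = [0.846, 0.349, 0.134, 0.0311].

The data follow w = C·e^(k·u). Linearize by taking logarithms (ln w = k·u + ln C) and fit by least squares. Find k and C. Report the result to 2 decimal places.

Linearized form: ln w = k·u + ln C. From the 4 transformed points,
Σu = 15.0000, Σ(u)² = 65.0000, Σln w = -6.7004, Σu·ln w = -32.3555.
Equations: 65.0000·k + 15.0000·ln C = -32.3555;  15.0000·k + 4·ln C = -6.7004.
Solving (det = 35.0000): k = -0.82618, ln C = 1.42306, so C = exp(1.42306) = 4.14981.

k = -0.83, C = 4.15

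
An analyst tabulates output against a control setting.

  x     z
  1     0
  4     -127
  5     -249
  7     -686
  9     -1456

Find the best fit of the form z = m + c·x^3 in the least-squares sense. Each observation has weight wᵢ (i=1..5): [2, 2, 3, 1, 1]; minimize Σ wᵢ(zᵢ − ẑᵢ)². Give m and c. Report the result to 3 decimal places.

Forming MᵀWM = [[9, 1577]; [1577, 704159]] and MᵀWz = [-3143, -1406353]ᵀ gives MᵀWM·[m, c]ᵀ = MᵀWz.
Eliminating c: 704159·(row 1) − 1577·(row 2) gives 3850502·m = 704159·(-3143) − 1577·(-1406353) = 4646944, so m = 122288/101329.
Then c = ((-1406353) − 1577·(122288/101329))/704159 = -3850333/1925251.

m = 1.207, c = -2.000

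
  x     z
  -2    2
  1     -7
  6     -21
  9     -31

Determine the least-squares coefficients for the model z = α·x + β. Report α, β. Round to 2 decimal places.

α = -2.97, β = -3.87

Compute the Gram sums: Σx·x = 122, Σx = 14, Σ1 = 4.
Right-hand side: Σx·z = -416, Σz = -57.
Δ = 122·4 − 14² = 292.
α = ((-416)·4 − 14·(-57))/292 = -433/146; β = (122·(-57) − 14·(-416))/292 = -565/146.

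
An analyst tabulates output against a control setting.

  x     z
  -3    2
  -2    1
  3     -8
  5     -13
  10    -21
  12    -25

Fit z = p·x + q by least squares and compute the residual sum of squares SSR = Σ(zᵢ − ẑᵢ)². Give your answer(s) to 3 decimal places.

Normal-equation sums: Σx·x = 291, Σx = 25, Σ1 = 6.
For Mᵀz: Σx·z = -607, Σz = -64.
Eliminating q: 6·(row 1) − 25·(row 2) gives 1121·p = 6·(-607) − 25·(-64) = -2042, so p = -2042/1121.
Then q = ((-64) − 25·(-2042/1121))/6 = -3449/1121.
Residuals: -435/1121, 486/1121, 607/1121, -914/1121, 328/1121, -72/1121; SSR = 1554/1121.

SSR = 1.386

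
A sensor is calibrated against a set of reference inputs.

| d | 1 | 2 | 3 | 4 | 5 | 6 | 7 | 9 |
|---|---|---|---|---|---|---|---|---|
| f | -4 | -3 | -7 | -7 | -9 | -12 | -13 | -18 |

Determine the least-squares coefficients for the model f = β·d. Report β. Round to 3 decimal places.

β = -1.941

Sums needed: Σd·d = 221.
Moment sums: Σd·f = -429.
β = (-429)/221 = -1.94118.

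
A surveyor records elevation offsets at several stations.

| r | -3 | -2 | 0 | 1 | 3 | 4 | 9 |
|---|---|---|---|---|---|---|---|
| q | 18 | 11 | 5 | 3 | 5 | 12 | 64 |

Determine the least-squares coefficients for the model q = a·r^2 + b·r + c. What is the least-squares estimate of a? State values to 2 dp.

Sums needed: Σr^2·r^2 = 6996, Σr^2·r = 786, Σr^2 = 120, Σr·r = 120, Σr = 12, Σ1 = 7.
Right-hand side: Σr^2·q = 5630, Σr·q = 566, Σq = 118.
XᵀX·[a, b, c]ᵀ = Xᵀq becomes [[6996, 786, 120]; [786, 120, 12]; [120, 12, 7]]·[a, b, c]ᵀ = [5630, 566, 118]ᵀ.
Inverting the 3×3 Gram matrix, [a, b, c]ᵀ = [28699/30009, -57719/30009, 37610/10003]ᵀ.

a = 0.96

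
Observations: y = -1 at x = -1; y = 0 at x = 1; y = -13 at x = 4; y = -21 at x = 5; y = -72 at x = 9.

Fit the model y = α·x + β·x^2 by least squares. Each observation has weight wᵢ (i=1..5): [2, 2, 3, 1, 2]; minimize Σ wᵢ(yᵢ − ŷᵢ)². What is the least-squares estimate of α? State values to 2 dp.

Entries of AᵀWA: Σwᵢ·x·x = 239, Σwᵢ·x·x^2 = 1775, Σwᵢ·x^2·x^2 = 14519.
Moment sums: Σwᵢ·x·y = -1555, Σwᵢ·x^2·y = -12815.
Determinant 239·14519 − 1775² = 319416.
α = ((-1555)·14519 − 1775·(-12815))/319416 = 42395/79854; β = (239·(-12815) − 1775·(-1555))/319416 = -75665/79854.

α = 0.53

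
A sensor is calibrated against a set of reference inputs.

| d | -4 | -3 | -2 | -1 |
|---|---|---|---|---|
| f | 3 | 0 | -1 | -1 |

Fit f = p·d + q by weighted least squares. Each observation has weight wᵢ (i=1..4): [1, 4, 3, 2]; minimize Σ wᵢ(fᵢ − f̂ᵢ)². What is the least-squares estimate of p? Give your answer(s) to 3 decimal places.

The normal system AᵀWA·[p, q]ᵀ = AᵀWf is [[66, -24]; [-24, 10]]·[p, q]ᵀ = [-4, -2]ᵀ.
Δ = 66·10 − (-24)² = 84.
p = ((-4)·10 − (-24)·(-2))/84 = -22/21; q = (66·(-2) − (-24)·(-4))/84 = -19/7.

p = -1.048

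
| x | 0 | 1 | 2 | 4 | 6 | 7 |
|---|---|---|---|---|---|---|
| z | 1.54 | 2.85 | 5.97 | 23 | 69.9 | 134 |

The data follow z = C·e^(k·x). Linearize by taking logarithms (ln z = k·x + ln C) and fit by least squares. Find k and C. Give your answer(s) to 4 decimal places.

k = 0.6384, C = 1.5891

With ln zᵢ as the transformed response and xᵢ as the regressor:
XᵀX = [[106.0000, 20.0000]; [20.0000, 6]], rhs = [76.9301, 15.5462]ᵀ  (here Σx = 20.0000, Σ(x)² = 106.0000, Σln z = 15.5462, Σx·ln z = 76.9301).
Δ = 106.0000·6 − (20.0000)² = 236.0000; k = (76.9301·6 − 20.0000·15.5462)/236.0000 = 0.63837, ln C = (106.0000·15.5462 − 20.0000·76.9301)/236.0000 = 0.46314, so C = exp(0.46314) = 1.58906.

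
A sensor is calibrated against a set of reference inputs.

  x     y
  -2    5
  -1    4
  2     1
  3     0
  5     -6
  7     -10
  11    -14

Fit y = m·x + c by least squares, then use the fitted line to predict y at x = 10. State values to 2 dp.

Setting ∂/∂m … = 0 gives: 213·m + 25·c = -266;  25·m + 7·c = -20.
(Σx·x = 213, Σx = 25, Σ1 = 7, Σx·y = -266, Σy = -20.)
Eliminating c: 7·(row 1) − 25·(row 2) gives 866·m = 7·(-266) − 25·(-20) = -1362, so m = -681/433.
Then c = ((-20) − 25·(-681/433))/7 = 1195/433.
At x = 10: ŷ = (-681/433)·(10) + (1195/433)·(1) = -5615/433.

ŷ = -12.97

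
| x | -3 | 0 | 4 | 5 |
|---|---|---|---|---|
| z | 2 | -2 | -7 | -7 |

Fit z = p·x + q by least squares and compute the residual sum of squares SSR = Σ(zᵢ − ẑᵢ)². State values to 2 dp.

SSR = 0.80

Normal-equation sums: Σx·x = 50, Σx = 6, Σ1 = 4.
For Aᵀz: Σx·z = -69, Σz = -14.
AᵀA·[p, q]ᵀ = Aᵀz becomes [[50, 6]; [6, 4]]·[p, q]ᵀ = [-69, -14]ᵀ.
Eliminating q: 4·(row 1) − 6·(row 2) gives 164·p = 4·(-69) − 6·(-14) = -192, so p = -48/41.
Then q = ((-14) − 6·(-48/41))/4 = -143/82.
Residuals: 19/82, -21/82, -47/82, 49/82; SSR = 33/41.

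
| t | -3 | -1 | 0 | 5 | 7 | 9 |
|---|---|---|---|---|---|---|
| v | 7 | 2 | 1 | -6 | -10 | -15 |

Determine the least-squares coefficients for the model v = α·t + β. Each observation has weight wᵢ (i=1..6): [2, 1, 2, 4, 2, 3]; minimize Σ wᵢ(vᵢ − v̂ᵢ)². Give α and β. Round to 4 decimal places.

XᵀWX·[α, β]ᵀ = XᵀWv reads: 460·α + 54·β = -709;  54·α + 14·β = -71.
(Σwᵢ·t·t = 460, Σwᵢ·t = 54, Σwᵢ·1 = 14, Σwᵢ·t·v = -709, Σwᵢ·v = -71.)
Eliminating β: 14·(row 1) − 54·(row 2) gives 3524·α = 14·(-709) − 54·(-71) = -6092, so α = -1523/881.
Then β = ((-71) − 54·(-1523/881))/14 = 2813/1762.

α = -1.7287, β = 1.5965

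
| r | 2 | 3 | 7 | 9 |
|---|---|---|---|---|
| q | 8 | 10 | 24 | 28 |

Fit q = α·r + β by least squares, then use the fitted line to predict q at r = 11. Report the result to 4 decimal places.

q̂ = 34.7939

Normal-equation sums: Σr·r = 143, Σr = 21, Σ1 = 4.
For Aᵀq: Σr·q = 466, Σq = 70.
Normal equations: [[143, 21]; [21, 4]]·[α, β]ᵀ = [466, 70]ᵀ.
det = 143·4 − 21² = 131.
α = (466·4 − 21·70)/131 = 394/131; β = (143·70 − 21·466)/131 = 224/131.
At r = 11: q̂ = (394/131)·(11) + (224/131)·(1) = 4558/131.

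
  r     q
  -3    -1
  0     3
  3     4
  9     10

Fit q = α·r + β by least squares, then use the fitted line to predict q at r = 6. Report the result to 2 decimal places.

With design matrix A, AᵀA = [[99, 9]; [9, 4]] and Aᵀq = [105, 16]ᵀ.
Δ = 99·4 − 9² = 315.
α = (105·4 − 9·16)/315 = 92/105; β = (99·16 − 9·105)/315 = 71/35.
At r = 6: q̂ = (92/105)·(6) + (71/35)·(1) = 51/7.

q̂ = 7.29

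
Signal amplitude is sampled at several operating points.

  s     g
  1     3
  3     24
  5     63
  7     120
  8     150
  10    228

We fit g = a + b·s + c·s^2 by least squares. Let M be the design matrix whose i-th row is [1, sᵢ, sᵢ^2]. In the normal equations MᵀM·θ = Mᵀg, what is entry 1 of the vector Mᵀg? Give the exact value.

588

Entry 1 ↔ basis 1, so (Mᵀg)_{1} = Σᵢ gᵢ = (1)·(3) + (1)·(24) + (1)·(63) + (1)·(120) + (1)·(150) + (1)·(228) = 588.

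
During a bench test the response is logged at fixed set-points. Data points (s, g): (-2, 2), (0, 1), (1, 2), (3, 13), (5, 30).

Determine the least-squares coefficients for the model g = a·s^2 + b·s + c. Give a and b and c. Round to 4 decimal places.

Normal-equation sums: Σs^2·s^2 = 723, Σs^2·s = 145, Σs^2 = 39, Σs·s = 39, Σs = 7, Σ1 = 5.
Right-hand side: Σs^2·g = 877, Σs·g = 187, Σg = 48.
So MᵀM·[a, b, c]ᵀ = Mᵀg: [[723, 145, 39]; [145, 39, 7]; [39, 7, 5]]·[a, b, c]ᵀ = [877, 187, 48]ᵀ.
Solving the 3×3 system (Gaussian elimination) gives a = 9615/10142, b = 11843/10142, c = 263/461.

a = 0.9480, b = 1.1677, c = 0.5705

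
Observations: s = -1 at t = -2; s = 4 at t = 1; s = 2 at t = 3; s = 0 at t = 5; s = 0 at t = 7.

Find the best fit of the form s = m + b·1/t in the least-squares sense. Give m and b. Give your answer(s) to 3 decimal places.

m = 0.180, b = 3.486

From the data, Σ1 = 5, Σ1/t = 247/210, Σ1/t·1/t = 62689/44100.
And Σs = 5, Σ1/t·s = 31/6.
So MᵀM·[m, b]ᵀ = Mᵀs: [[5, 247/210]; [247/210, 62689/44100]]·[m, b]ᵀ = [5, 31/6]ᵀ.
det = 5·(62689/44100) − (247/210)² = 63109/11025.
m = (5·(62689/44100) − (247/210)·(31/6))/(63109/11025) = 22725/126218; b = (5·(31/6) − (247/210)·5)/(63109/11025) = 219975/63109.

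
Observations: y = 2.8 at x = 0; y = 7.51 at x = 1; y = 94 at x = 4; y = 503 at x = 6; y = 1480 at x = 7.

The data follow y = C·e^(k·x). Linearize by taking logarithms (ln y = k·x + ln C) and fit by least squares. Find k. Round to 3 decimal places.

k = 0.877

Taking logs, ln y = k·x + ln C, so regress ln y on x.
XᵀX = [[102.0000, 18.0000]; [18.0000, 5]], rhs = [108.6115, 21.1095]ᵀ  (here Σx = 18.0000, Σ(x)² = 102.0000, Σln y = 21.1095, Σx·ln y = 108.6115).
Solving (det = 186.0000): k = 0.87681, ln C = 1.06540.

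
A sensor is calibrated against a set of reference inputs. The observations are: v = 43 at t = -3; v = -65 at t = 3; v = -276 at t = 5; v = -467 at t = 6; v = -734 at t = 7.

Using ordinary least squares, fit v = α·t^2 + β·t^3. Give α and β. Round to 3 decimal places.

The normal system MᵀM·[α, β]ᵀ = Mᵀv is [[4484, 27708]; [27708, 181388]]·[α, β]ᵀ = [-59876, -390050]ᵀ.
Eliminating β: 181388·(row 1) − 27708·(row 2) gives 45610528·α = 181388·(-59876) − 27708·(-390050) = -53282488, so α = -6660311/5701316.
Then β = ((-390050) − 27708·(-6660311/5701316))/181388 = -11242499/5701316.

α = -1.168, β = -1.972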